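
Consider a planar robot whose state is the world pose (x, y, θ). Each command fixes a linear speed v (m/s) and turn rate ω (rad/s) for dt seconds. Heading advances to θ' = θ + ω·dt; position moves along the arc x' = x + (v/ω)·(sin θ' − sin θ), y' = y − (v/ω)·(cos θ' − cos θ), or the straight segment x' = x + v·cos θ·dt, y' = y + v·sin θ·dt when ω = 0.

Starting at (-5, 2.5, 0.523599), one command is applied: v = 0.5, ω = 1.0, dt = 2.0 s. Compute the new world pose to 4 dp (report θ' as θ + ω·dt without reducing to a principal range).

(-4.9603, 3.3405, 2.5236)

θ' = 0.5236 + 1.0·2.0 = 2.5236
R = v/ω = 0.5/1.0 = 0.5000
x' = -5 + 0.5000·(sin 2.5236 − sin 0.5236) = -4.9603
y' = 2.5 − 0.5000·(cos 2.5236 − cos 0.5236) = 3.3405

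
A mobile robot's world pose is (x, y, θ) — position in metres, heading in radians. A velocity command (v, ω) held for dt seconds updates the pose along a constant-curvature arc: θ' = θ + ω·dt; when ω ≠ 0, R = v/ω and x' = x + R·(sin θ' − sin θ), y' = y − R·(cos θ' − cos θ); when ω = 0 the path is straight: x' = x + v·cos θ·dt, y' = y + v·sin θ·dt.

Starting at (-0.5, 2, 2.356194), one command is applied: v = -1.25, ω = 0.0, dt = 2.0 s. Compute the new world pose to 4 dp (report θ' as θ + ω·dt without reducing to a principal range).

θ' = 2.3562 + 0.0·2.0 = 2.3562
ω = 0 → straight: x' = -0.5 + -1.25·cos(2.3562)·2.0 = 1.2678
y' = 2 + -1.25·sin(2.3562)·2.0 = 0.2322

(1.2678, 0.2322, 2.3562)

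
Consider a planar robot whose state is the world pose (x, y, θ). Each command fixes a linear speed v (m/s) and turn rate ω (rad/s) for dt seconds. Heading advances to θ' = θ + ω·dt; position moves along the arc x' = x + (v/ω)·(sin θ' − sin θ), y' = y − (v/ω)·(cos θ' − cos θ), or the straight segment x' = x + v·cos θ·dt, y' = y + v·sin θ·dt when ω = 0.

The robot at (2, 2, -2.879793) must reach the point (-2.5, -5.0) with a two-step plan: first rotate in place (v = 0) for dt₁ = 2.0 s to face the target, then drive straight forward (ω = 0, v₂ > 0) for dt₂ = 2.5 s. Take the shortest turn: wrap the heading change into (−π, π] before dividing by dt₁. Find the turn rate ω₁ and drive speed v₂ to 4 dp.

heading to target = atan2(-5−2, -2.5−2) = -2.1421
Δθ = wrap(-2.1421 − -2.8798) = 0.7377; ω₁ = Δθ/dt₁ = 0.3688
distance = √((-2.5−2)² + (-5−2)²) = 8.3217; v₂ = distance/dt₂ = 3.3287

ω₁ = 0.3688, v₂ = 3.3287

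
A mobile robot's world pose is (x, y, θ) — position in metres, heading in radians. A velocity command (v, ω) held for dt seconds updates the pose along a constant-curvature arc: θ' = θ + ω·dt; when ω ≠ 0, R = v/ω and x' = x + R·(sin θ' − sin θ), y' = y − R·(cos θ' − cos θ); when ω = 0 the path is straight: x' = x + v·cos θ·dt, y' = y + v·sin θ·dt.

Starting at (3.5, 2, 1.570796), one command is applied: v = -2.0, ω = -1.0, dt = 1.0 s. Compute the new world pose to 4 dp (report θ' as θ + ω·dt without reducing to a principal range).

(2.5806, 0.3171, 0.5708)

θ' = 1.5708 + -1.0·1.0 = 0.5708
R = v/ω = -2.0/-1.0 = 2.0000
x' = 3.5 + 2.0000·(sin 0.5708 − sin 1.5708) = 2.5806
y' = 2 − 2.0000·(cos 0.5708 − cos 1.5708) = 0.3171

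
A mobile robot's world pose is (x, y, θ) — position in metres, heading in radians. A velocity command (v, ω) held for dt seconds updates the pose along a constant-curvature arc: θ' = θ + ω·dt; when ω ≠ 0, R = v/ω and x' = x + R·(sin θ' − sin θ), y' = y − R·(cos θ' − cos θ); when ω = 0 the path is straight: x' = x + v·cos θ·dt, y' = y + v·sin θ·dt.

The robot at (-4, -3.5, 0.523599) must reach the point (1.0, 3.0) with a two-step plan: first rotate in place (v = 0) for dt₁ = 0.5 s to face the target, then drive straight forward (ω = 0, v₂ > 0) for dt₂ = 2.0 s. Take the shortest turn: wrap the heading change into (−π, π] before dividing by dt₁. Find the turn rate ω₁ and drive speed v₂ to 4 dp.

heading to target = atan2(3−-3.5, 1−-4) = 0.9151
Δθ = wrap(0.9151 − 0.5236) = 0.3915; ω₁ = Δθ/dt₁ = 0.7830
distance = √((1−-4)² + (3−-3.5)²) = 8.2006; v₂ = distance/dt₂ = 4.1003

ω₁ = 0.7830, v₂ = 4.1003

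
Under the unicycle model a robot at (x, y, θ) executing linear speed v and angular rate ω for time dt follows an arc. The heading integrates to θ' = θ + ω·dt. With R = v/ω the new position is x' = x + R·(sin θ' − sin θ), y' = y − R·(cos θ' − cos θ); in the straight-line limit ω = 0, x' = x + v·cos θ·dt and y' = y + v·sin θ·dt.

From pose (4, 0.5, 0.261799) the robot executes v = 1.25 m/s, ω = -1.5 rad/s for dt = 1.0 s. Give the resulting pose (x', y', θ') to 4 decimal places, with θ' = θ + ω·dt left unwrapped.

(5.0033, -0.0329, -1.2382)

θ' = 0.2618 + -1.5·1.0 = -1.2382
R = v/ω = 1.25/-1.5 = -0.8333
x' = 4 + -0.8333·(sin -1.2382 − sin 0.2618) = 5.0033
y' = 0.5 − -0.8333·(cos -1.2382 − cos 0.2618) = -0.0329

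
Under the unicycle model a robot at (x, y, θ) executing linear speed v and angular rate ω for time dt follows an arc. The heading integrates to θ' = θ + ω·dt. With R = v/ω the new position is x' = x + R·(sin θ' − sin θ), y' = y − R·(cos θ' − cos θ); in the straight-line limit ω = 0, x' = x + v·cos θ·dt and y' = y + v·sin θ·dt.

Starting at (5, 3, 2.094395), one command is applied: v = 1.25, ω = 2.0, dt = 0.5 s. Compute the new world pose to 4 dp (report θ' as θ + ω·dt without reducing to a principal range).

(4.4882, 3.3118, 3.0944)

θ' = 2.0944 + 2.0·0.5 = 3.0944
R = v/ω = 1.25/2.0 = 0.6250
x' = 5 + 0.6250·(sin 3.0944 − sin 2.0944) = 4.4882
y' = 3 − 0.6250·(cos 3.0944 − cos 2.0944) = 3.3118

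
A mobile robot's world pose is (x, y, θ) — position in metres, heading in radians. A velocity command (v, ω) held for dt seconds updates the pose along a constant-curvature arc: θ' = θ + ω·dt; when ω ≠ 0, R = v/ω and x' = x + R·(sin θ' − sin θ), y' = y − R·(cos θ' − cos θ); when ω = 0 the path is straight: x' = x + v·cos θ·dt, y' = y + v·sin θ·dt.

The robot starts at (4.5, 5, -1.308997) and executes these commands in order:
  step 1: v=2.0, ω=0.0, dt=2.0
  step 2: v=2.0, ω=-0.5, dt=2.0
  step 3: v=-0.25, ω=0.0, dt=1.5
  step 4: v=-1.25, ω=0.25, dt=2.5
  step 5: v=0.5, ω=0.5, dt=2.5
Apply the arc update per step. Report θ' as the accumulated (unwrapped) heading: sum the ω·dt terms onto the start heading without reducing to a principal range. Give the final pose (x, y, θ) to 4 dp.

(6.7253, -0.5337, -0.4340)

step 1: θ'=-1.3090 (straight) → pose (5.5353, 1.1363, -1.3090)
step 2: θ'=-2.3090 (R=-4.0000) → pose (4.6303, -2.5908, -2.3090)
step 3: θ'=-2.3090 (straight) → pose (4.8827, -2.3134, -2.3090)
step 4: θ'=-1.6840 (R=-5.0000) → pose (6.1522, 0.4866, -1.6840)
step 5: θ'=-0.4340 (R=1.0000) → pose (6.7253, -0.5337, -0.4340)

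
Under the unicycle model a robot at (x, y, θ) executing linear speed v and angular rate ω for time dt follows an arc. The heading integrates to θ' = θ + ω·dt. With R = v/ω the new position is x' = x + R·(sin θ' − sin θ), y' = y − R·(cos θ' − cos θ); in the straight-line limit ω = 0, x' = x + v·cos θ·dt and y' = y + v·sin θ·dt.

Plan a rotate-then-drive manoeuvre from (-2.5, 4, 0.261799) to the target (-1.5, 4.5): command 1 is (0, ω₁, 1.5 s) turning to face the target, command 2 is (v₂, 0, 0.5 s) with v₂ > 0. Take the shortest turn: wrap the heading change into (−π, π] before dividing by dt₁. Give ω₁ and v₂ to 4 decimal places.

ω₁ = 0.1346, v₂ = 2.2361

heading to target = atan2(4.5−4, -1.5−-2.5) = 0.4636
Δθ = wrap(0.4636 − 0.2618) = 0.2018; ω₁ = Δθ/dt₁ = 0.1346
distance = √((-1.5−-2.5)² + (4.5−4)²) = 1.1180; v₂ = distance/dt₂ = 2.2361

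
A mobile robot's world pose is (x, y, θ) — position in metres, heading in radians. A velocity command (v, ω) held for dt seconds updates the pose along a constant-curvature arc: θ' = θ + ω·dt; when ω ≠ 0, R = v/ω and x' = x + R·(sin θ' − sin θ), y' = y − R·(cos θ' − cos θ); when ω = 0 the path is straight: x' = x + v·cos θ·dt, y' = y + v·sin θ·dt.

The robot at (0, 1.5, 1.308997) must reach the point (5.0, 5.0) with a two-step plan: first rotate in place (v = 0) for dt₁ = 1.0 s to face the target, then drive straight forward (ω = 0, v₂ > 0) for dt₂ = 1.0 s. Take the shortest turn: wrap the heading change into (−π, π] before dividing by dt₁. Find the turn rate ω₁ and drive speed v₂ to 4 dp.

heading to target = atan2(5−1.5, 5−0) = 0.6107
Δθ = wrap(0.6107 − 1.3090) = -0.6983; ω₁ = Δθ/dt₁ = -0.6983
distance = √((5−0)² + (5−1.5)²) = 6.1033; v₂ = distance/dt₂ = 6.1033

ω₁ = -0.6983, v₂ = 6.1033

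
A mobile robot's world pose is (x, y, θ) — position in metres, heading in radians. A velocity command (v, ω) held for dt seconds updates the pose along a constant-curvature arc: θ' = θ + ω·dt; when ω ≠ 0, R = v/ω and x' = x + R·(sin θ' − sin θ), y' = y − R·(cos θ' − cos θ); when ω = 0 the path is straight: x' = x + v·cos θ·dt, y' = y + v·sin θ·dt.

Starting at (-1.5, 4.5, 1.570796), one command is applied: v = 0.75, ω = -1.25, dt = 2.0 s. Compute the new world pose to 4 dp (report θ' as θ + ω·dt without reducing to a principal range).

(-0.4193, 4.8591, -0.9292)

θ' = 1.5708 + -1.25·2.0 = -0.9292
R = v/ω = 0.75/-1.25 = -0.6000
x' = -1.5 + -0.6000·(sin -0.9292 − sin 1.5708) = -0.4193
y' = 4.5 − -0.6000·(cos -0.9292 − cos 1.5708) = 4.8591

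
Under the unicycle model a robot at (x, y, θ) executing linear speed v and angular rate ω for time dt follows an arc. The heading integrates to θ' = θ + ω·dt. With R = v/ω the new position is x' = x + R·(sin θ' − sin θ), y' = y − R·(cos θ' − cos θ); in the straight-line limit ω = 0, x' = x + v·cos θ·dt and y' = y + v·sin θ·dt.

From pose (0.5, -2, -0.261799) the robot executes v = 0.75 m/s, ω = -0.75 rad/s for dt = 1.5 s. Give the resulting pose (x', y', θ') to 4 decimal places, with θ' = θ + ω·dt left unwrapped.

θ' = -0.2618 + -0.75·1.5 = -1.3868
R = v/ω = 0.75/-0.75 = -1.0000
x' = 0.5 + -1.0000·(sin -1.3868 − sin -0.2618) = 1.2243
y' = -2 − -1.0000·(cos -1.3868 − cos -0.2618) = -2.7830

(1.2243, -2.7830, -1.3868)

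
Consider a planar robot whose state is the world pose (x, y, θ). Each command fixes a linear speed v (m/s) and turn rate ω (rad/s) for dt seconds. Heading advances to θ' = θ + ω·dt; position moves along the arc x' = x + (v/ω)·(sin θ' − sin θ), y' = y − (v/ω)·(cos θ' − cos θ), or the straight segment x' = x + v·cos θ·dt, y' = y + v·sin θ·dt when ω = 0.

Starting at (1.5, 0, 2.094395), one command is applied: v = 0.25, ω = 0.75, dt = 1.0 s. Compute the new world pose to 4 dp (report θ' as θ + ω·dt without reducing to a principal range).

(1.3089, 0.1521, 2.8444)

θ' = 2.0944 + 0.75·1.0 = 2.8444
R = v/ω = 0.25/0.75 = 0.3333
x' = 1.5 + 0.3333·(sin 2.8444 − sin 2.0944) = 1.3089
y' = 0 − 0.3333·(cos 2.8444 − cos 2.0944) = 0.1521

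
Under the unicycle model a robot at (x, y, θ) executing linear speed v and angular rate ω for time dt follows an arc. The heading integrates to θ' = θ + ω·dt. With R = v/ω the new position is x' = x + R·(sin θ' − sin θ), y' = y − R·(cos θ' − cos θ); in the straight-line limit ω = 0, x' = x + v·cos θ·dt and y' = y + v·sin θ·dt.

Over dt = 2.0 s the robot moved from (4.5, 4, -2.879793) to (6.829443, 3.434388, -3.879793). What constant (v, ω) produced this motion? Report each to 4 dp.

v = -1.2500, ω = -0.5000

Δθ = -3.879793 − -2.879793 = -1.000000
ω = Δθ/dt = -1.000000/2.0 = -0.5000
R = Δx/(sin θ' − sin θ) = 2.5000
v = R·ω = 2.5000·-0.5000 = -1.2500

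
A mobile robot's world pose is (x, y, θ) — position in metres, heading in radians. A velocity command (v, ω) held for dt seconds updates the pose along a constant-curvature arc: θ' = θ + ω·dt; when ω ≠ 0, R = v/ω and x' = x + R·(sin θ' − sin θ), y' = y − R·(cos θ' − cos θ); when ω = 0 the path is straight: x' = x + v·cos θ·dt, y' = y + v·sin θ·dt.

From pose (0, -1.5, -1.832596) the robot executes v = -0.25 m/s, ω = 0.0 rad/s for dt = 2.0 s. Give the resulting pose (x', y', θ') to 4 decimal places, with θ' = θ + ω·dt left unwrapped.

(0.1294, -1.0170, -1.8326)

θ' = -1.8326 + 0.0·2.0 = -1.8326
ω = 0 → straight: x' = 0 + -0.25·cos(-1.8326)·2.0 = 0.1294
y' = -1.5 + -0.25·sin(-1.8326)·2.0 = -1.0170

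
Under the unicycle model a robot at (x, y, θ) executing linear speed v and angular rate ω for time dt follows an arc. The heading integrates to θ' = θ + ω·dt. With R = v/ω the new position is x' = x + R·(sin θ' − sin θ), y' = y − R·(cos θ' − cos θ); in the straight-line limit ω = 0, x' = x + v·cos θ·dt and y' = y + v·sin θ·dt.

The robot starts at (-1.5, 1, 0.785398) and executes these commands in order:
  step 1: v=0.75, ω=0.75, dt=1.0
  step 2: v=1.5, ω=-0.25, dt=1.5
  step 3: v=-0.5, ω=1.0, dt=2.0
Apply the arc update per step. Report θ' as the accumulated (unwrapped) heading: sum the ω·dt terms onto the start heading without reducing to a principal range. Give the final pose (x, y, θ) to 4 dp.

(-0.2454, 3.1538, 3.1604)

step 1: θ'=1.5354 (R=1.0000) → pose (-1.2077, 1.6717, 1.5354)
step 2: θ'=1.1604 (R=-6.0000) → pose (-0.7133, 3.8532, 1.1604)
step 3: θ'=3.1604 (R=-0.5000) → pose (-0.2454, 3.1538, 3.1604)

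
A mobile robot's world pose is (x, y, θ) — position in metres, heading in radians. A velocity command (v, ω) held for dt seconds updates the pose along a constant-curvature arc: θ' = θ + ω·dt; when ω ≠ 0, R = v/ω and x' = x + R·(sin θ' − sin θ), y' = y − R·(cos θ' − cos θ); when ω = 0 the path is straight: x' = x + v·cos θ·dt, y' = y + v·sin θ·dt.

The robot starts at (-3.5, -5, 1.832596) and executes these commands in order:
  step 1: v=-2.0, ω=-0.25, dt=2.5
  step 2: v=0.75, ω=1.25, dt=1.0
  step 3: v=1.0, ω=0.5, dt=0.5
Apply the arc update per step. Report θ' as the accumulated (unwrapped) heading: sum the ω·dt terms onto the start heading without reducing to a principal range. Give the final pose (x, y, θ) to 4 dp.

(-4.3538, -8.9700, 2.7076)

step 1: θ'=1.2076 (R=8.0000) → pose (-3.7493, -9.9127, 1.2076)
step 2: θ'=2.4576 (R=0.6000) → pose (-3.9310, -9.2345, 2.4576)
step 3: θ'=2.7076 (R=2.0000) → pose (-4.3538, -8.9700, 2.7076)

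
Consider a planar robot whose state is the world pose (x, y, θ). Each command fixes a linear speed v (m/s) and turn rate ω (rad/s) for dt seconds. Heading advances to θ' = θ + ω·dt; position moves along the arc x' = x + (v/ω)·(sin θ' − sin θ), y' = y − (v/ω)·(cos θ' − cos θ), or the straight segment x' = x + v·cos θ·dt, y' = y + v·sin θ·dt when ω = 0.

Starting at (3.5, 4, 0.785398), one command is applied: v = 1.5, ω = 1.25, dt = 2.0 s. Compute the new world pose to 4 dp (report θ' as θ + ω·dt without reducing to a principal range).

(2.4795, 6.0361, 3.2854)

θ' = 0.7854 + 1.25·2.0 = 3.2854
R = v/ω = 1.5/1.25 = 1.2000
x' = 3.5 + 1.2000·(sin 3.2854 − sin 0.7854) = 2.4795
y' = 4 − 1.2000·(cos 3.2854 − cos 0.7854) = 6.0361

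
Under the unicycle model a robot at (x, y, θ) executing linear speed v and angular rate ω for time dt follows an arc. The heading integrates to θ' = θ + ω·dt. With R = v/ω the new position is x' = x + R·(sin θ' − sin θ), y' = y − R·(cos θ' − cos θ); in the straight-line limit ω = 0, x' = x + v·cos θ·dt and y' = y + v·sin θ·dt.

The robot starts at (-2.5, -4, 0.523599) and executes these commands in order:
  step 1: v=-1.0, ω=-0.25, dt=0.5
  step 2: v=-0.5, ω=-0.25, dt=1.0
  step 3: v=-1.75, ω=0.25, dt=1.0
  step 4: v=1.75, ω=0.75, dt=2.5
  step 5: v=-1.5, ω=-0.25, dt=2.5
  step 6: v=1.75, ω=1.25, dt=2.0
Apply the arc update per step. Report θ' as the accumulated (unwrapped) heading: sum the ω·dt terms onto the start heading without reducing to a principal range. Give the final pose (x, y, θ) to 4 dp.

step 1: θ'=0.3986 (R=4.0000) → pose (-2.9475, -4.2223, 0.3986)
step 2: θ'=0.1486 (R=2.0000) → pose (-3.4276, -4.3571, 0.1486)
step 3: θ'=0.3986 (R=-7.0000) → pose (-5.1082, -4.8287, 0.3986)
step 4: θ'=2.2736 (R=2.3333) → pose (-4.2334, -1.1701, 2.2736)
step 5: θ'=1.6486 (R=6.0000) → pose (-2.8297, -4.5819, 1.6486)
step 6: θ'=4.1486 (R=1.4000) → pose (-5.4088, -3.9426, 4.1486)

(-5.4088, -3.9426, 4.1486)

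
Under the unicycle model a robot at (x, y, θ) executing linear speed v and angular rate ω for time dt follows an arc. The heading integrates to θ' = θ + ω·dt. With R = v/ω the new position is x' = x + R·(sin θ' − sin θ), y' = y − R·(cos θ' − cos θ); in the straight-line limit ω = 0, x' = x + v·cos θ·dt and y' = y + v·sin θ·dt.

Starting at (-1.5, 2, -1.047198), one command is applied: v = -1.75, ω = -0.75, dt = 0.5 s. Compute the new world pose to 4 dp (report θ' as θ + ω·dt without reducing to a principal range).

θ' = -1.0472 + -0.75·0.5 = -1.4222
R = v/ω = -1.75/-0.75 = 2.3333
x' = -1.5 + 2.3333·(sin -1.4222 − sin -1.0472) = -1.7869
y' = 2 − 2.3333·(cos -1.4222 − cos -1.0472) = 2.8212

(-1.7869, 2.8212, -1.4222)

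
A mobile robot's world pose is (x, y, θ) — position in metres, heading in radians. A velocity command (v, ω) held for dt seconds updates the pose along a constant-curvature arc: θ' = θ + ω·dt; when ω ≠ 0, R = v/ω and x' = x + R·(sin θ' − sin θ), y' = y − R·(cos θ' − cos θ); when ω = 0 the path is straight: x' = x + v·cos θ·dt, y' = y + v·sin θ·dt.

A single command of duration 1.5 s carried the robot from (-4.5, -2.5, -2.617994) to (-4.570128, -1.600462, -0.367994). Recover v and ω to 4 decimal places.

v = -0.7500, ω = 1.5000

Δθ = -0.367994 − -2.617994 = 2.250000
ω = Δθ/dt = 2.250000/1.5 = 1.5000
R = −Δy/(cos θ' − cos θ) = -0.5000
v = R·ω = -0.5000·1.5000 = -0.7500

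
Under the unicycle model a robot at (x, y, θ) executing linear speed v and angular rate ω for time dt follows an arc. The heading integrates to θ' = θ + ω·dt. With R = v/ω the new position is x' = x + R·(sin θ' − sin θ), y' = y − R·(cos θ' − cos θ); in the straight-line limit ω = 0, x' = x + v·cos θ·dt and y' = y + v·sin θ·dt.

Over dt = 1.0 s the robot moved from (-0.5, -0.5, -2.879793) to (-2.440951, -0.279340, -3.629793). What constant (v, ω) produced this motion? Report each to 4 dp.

v = 2.0000, ω = -0.7500

Δθ = -3.629793 − -2.879793 = -0.750000
ω = Δθ/dt = -0.750000/1.0 = -0.7500
R = Δx/(sin θ' − sin θ) = -2.6667
v = R·ω = -2.6667·-0.7500 = 2.0000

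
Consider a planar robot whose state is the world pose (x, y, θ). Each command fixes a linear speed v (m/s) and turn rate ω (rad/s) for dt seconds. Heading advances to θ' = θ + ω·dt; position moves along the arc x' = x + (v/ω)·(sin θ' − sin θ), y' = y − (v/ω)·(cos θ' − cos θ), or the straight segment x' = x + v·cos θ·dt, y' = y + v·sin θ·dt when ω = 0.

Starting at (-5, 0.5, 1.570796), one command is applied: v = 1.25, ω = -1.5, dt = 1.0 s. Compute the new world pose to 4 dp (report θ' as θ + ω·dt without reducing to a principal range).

θ' = 1.5708 + -1.5·1.0 = 0.0708
R = v/ω = 1.25/-1.5 = -0.8333
x' = -5 + -0.8333·(sin 0.0708 − sin 1.5708) = -4.2256
y' = 0.5 − -0.8333·(cos 0.0708 − cos 1.5708) = 1.3312

(-4.2256, 1.3312, 0.0708)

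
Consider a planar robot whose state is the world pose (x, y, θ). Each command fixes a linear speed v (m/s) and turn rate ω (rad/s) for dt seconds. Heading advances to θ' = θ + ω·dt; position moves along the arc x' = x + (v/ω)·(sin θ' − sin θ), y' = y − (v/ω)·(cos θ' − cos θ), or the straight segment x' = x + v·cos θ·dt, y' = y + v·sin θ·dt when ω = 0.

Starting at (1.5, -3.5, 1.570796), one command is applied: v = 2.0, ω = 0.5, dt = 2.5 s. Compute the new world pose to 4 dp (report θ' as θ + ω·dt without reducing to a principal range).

θ' = 1.5708 + 0.5·2.5 = 2.8208
R = v/ω = 2.0/0.5 = 4.0000
x' = 1.5 + 4.0000·(sin 2.8208 − sin 1.5708) = -1.2387
y' = -3.5 − 4.0000·(cos 2.8208 − cos 1.5708) = 0.2959

(-1.2387, 0.2959, 2.8208)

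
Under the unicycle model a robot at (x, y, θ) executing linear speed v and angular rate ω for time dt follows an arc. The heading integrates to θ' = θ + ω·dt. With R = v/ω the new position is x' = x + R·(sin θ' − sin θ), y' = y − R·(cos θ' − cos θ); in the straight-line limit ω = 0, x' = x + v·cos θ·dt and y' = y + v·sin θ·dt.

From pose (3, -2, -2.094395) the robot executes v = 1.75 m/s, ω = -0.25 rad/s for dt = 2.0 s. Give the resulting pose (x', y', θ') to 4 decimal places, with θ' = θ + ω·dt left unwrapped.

θ' = -2.0944 + -0.25·2.0 = -2.5944
R = v/ω = 1.75/-0.25 = -7.0000
x' = 3 + -7.0000·(sin -2.5944 − sin -2.0944) = 0.5799
y' = -2 − -7.0000·(cos -2.5944 − cos -2.0944) = -4.4779

(0.5799, -4.4779, -2.5944)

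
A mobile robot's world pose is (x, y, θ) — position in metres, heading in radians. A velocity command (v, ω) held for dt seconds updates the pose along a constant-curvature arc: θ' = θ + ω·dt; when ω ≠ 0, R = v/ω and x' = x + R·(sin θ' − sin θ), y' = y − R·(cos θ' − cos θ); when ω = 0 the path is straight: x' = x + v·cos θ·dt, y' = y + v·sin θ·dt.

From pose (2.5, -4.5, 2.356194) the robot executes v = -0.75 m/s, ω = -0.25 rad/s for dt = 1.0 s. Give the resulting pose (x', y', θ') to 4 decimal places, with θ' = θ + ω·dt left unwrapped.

θ' = 2.3562 + -0.25·1.0 = 2.1062
R = v/ω = -0.75/-0.25 = 3.0000
x' = 2.5 + 3.0000·(sin 2.1062 − sin 2.3562) = 2.9589
y' = -4.5 − 3.0000·(cos 2.1062 − cos 2.3562) = -5.0908

(2.9589, -5.0908, 2.1062)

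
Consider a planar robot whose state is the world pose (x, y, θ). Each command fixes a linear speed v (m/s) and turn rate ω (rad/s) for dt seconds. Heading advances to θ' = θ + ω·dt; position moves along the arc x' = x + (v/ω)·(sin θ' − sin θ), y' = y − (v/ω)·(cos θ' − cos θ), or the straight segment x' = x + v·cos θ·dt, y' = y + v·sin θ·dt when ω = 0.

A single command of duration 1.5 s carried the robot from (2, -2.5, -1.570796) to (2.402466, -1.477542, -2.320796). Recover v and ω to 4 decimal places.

v = -0.7500, ω = -0.5000

Δθ = -2.320796 − -1.570796 = -0.750000
ω = Δθ/dt = -0.750000/1.5 = -0.5000
R = −Δy/(cos θ' − cos θ) = 1.5000
v = R·ω = 1.5000·-0.5000 = -0.7500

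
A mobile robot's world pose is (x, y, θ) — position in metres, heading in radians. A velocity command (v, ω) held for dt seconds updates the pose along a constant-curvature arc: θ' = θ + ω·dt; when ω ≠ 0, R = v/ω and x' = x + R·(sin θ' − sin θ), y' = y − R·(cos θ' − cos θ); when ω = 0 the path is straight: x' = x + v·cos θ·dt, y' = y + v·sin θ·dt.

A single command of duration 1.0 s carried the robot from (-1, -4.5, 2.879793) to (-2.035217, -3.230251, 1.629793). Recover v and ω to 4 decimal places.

v = 1.7500, ω = -1.2500

Δθ = 1.629793 − 2.879793 = -1.250000
ω = Δθ/dt = -1.250000/1.0 = -1.2500
R = −Δy/(cos θ' − cos θ) = -1.4000
v = R·ω = -1.4000·-1.2500 = 1.7500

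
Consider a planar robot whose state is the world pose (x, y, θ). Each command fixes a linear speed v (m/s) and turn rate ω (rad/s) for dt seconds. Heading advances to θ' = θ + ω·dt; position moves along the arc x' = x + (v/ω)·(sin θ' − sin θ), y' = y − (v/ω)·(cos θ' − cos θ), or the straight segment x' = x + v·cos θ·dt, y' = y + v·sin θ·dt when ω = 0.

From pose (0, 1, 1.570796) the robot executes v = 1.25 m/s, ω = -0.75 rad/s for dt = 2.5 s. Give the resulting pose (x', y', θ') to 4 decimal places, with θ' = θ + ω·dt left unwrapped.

(2.1659, 2.5901, -0.3042)

θ' = 1.5708 + -0.75·2.5 = -0.3042
R = v/ω = 1.25/-0.75 = -1.6667
x' = 0 + -1.6667·(sin -0.3042 − sin 1.5708) = 2.1659
y' = 1 − -1.6667·(cos -0.3042 − cos 1.5708) = 2.5901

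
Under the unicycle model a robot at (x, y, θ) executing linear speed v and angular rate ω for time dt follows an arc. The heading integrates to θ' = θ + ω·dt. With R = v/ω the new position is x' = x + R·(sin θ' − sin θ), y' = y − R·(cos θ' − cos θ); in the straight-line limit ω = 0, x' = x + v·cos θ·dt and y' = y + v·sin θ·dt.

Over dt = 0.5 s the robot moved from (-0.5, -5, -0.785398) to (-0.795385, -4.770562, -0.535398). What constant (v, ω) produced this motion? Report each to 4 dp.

Δθ = -0.535398 − -0.785398 = 0.250000
ω = Δθ/dt = 0.250000/0.5 = 0.5000
R = Δx/(sin θ' − sin θ) = -1.5000
v = R·ω = -1.5000·0.5000 = -0.7500

v = -0.7500, ω = 0.5000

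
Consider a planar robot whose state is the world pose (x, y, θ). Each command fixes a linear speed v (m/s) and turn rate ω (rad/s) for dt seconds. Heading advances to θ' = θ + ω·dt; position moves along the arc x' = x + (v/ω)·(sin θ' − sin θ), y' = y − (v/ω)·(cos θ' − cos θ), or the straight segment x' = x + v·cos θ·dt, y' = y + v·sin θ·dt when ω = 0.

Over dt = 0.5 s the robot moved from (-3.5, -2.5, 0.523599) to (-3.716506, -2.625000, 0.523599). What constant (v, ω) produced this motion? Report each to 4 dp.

v = -0.5000, ω = 0.0000

Δθ = 0.523599 − 0.523599 = 0.000000
ω = Δθ/dt = 0.000000/0.5 = 0.0000
ω = 0 → v = (Δx·cos θ + Δy·sin θ)/dt = -0.5000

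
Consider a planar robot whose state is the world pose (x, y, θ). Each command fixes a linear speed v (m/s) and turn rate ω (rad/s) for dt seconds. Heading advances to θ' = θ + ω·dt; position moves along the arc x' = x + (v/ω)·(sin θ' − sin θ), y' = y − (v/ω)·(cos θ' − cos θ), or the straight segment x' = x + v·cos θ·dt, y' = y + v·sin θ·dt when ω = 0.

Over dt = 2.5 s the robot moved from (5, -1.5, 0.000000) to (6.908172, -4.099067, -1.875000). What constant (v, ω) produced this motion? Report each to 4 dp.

v = 1.5000, ω = -0.7500

Δθ = -1.875000 − 0.000000 = -1.875000
ω = Δθ/dt = -1.875000/2.5 = -0.7500
R = −Δy/(cos θ' − cos θ) = -2.0000
v = R·ω = -2.0000·-0.7500 = 1.5000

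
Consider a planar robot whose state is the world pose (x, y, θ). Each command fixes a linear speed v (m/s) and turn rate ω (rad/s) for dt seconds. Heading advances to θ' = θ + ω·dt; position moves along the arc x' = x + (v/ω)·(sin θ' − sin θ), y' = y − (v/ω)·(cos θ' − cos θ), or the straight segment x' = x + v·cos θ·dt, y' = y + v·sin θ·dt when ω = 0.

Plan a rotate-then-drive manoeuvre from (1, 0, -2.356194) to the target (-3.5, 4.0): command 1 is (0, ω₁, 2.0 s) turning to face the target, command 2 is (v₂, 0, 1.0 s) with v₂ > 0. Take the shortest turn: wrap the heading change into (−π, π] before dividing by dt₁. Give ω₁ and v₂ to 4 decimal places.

heading to target = atan2(4−0, -3.5−1) = 2.4150
Δθ = wrap(2.4150 − -2.3562) = -1.5120; ω₁ = Δθ/dt₁ = -0.7560
distance = √((-3.5−1)² + (4−0)²) = 6.0208; v₂ = distance/dt₂ = 6.0208

ω₁ = -0.7560, v₂ = 6.0208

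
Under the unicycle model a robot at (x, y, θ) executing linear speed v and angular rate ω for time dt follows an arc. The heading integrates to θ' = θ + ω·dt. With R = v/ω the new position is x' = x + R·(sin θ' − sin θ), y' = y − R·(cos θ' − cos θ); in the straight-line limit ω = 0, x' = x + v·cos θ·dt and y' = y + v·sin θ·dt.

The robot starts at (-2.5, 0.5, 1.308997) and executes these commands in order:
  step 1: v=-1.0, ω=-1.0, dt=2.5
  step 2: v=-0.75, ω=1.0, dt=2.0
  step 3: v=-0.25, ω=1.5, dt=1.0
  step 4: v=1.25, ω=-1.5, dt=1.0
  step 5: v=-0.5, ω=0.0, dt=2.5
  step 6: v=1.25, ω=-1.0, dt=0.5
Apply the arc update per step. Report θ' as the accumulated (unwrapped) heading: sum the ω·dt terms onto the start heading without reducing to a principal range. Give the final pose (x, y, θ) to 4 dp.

step 1: θ'=-1.1910 (R=1.0000) → pose (-4.3947, 0.3881, -1.1910)
step 2: θ'=0.8090 (R=-0.7500) → pose (-5.6339, 0.6277, 0.8090)
step 3: θ'=2.3090 (R=-0.1667) → pose (-5.6366, 0.4005, 2.3090)
step 4: θ'=0.8090 (R=-0.8333) → pose (-5.6232, 1.5365, 0.8090)
step 5: θ'=0.8090 (straight) → pose (-6.4860, 0.6320, 0.8090)
step 6: θ'=0.3090 (R=-1.2500) → pose (-5.9616, 0.9600, 0.3090)

(-5.9616, 0.9600, 0.3090)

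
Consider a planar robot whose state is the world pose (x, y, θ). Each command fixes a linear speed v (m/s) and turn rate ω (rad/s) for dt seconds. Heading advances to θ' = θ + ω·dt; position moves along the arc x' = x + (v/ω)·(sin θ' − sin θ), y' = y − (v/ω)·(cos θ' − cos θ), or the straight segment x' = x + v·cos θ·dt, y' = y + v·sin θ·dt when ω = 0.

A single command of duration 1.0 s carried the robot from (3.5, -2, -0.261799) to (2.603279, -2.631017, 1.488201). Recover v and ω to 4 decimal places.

v = -1.2500, ω = 1.7500

Δθ = 1.488201 − -0.261799 = 1.750000
ω = Δθ/dt = 1.750000/1.0 = 1.7500
R = Δx/(sin θ' − sin θ) = -0.7143
v = R·ω = -0.7143·1.7500 = -1.2500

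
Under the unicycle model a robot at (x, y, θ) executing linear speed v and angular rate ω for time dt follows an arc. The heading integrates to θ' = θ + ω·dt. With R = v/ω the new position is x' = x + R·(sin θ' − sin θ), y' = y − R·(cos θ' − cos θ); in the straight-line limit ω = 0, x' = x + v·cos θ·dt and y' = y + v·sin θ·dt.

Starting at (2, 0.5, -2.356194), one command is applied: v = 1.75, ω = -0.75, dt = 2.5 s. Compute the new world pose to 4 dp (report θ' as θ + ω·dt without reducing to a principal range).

(-1.7183, 1.0700, -4.2312)

θ' = -2.3562 + -0.75·2.5 = -4.2312
R = v/ω = 1.75/-0.75 = -2.3333
x' = 2 + -2.3333·(sin -4.2312 − sin -2.3562) = -1.7183
y' = 0.5 − -2.3333·(cos -4.2312 − cos -2.3562) = 1.0700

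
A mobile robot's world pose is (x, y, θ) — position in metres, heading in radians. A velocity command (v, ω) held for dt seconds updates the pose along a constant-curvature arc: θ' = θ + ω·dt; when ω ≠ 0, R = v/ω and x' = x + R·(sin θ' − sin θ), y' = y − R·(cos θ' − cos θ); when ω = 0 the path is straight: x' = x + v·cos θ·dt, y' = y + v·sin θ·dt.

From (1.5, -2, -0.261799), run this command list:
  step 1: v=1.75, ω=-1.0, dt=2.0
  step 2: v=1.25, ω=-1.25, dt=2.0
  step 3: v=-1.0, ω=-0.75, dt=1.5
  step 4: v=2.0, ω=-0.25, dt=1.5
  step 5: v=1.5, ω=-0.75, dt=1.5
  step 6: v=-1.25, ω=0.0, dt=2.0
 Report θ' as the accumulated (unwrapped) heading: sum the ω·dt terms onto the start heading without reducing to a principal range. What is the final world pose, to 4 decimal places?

(3.4295, -3.5313, -7.3868)

step 1: θ'=-2.2618 (R=-1.7500) → pose (2.3956, -4.8057, -2.2618)
step 2: θ'=-4.7618 (R=-1.0000) → pose (0.6262, -4.1190, -4.7618)
step 3: θ'=-5.8868 (R=1.3333) → pose (-0.1907, -5.2831, -5.8868)
step 4: θ'=-6.2618 (R=-8.0000) → pose (2.7269, -4.6646, -6.2618)
step 5: θ'=-7.3868 (R=-2.0000) → pose (4.5554, -5.7634, -7.3868)
step 6: θ'=-7.3868 (straight) → pose (3.4295, -3.5313, -7.3868)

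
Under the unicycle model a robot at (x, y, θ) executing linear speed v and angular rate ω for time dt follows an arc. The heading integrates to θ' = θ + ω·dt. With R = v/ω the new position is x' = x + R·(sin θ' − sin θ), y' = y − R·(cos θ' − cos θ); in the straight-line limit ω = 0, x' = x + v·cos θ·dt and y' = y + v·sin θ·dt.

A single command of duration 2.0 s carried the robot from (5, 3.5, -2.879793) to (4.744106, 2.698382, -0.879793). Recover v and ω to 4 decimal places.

v = 0.5000, ω = 1.0000

Δθ = -0.879793 − -2.879793 = 2.000000
ω = Δθ/dt = 2.000000/2.0 = 1.0000
R = −Δy/(cos θ' − cos θ) = 0.5000
v = R·ω = 0.5000·1.0000 = 0.5000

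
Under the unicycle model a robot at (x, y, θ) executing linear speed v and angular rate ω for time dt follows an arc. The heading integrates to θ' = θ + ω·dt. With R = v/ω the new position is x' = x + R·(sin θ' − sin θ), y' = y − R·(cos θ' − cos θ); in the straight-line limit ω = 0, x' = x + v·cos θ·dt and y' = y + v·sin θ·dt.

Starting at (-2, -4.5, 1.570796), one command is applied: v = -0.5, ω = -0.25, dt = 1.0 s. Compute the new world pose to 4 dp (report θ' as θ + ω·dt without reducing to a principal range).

(-2.0622, -4.9948, 1.3208)

θ' = 1.5708 + -0.25·1.0 = 1.3208
R = v/ω = -0.5/-0.25 = 2.0000
x' = -2 + 2.0000·(sin 1.3208 − sin 1.5708) = -2.0622
y' = -4.5 − 2.0000·(cos 1.3208 − cos 1.5708) = -4.9948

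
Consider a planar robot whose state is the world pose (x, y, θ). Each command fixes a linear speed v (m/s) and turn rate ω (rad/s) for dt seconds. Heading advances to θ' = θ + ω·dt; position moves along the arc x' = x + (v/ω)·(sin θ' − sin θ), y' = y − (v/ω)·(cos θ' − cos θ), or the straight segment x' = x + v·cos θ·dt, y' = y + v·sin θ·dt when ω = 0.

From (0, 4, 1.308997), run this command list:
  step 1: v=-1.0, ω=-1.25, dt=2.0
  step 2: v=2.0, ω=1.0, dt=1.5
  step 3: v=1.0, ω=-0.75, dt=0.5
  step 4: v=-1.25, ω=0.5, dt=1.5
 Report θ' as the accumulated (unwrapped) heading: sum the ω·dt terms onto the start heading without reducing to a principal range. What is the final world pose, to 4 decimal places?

step 1: θ'=-1.1910 (R=0.8000) → pose (-1.5157, 3.9105, -1.1910)
step 2: θ'=0.3090 (R=2.0000) → pose (0.9500, 2.7467, 0.3090)
step 3: θ'=-0.0660 (R=-1.3333) → pose (1.4434, 2.8069, -0.0660)
step 4: θ'=0.6840 (R=-2.5000) → pose (-0.3013, 2.2500, 0.6840)

(-0.3013, 2.2500, 0.6840)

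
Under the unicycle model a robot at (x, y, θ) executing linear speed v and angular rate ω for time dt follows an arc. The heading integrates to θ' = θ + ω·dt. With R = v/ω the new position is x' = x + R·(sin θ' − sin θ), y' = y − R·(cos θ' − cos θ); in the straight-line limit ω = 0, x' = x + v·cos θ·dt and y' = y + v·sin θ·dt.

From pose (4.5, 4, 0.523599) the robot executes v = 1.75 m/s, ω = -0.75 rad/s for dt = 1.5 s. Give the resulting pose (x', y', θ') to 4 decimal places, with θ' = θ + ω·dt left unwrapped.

(6.9869, 3.9032, -0.6014)

θ' = 0.5236 + -0.75·1.5 = -0.6014
R = v/ω = 1.75/-0.75 = -2.3333
x' = 4.5 + -2.3333·(sin -0.6014 − sin 0.5236) = 6.9869
y' = 4 − -2.3333·(cos -0.6014 − cos 0.5236) = 3.9032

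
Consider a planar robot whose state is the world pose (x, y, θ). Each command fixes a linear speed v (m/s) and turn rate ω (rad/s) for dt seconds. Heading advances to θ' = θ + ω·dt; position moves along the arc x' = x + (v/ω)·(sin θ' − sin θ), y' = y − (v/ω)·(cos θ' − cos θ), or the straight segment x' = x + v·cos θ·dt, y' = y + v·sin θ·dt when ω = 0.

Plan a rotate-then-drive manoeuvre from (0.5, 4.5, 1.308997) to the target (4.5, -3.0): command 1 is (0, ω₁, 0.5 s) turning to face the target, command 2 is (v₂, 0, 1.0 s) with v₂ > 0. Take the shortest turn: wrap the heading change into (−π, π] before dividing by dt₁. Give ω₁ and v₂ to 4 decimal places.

heading to target = atan2(-3−4.5, 4.5−0.5) = -1.0808
Δθ = wrap(-1.0808 − 1.3090) = -2.3898; ω₁ = Δθ/dt₁ = -4.7797
distance = √((4.5−0.5)² + (-3−4.5)²) = 8.5000; v₂ = distance/dt₂ = 8.5000

ω₁ = -4.7797, v₂ = 8.5000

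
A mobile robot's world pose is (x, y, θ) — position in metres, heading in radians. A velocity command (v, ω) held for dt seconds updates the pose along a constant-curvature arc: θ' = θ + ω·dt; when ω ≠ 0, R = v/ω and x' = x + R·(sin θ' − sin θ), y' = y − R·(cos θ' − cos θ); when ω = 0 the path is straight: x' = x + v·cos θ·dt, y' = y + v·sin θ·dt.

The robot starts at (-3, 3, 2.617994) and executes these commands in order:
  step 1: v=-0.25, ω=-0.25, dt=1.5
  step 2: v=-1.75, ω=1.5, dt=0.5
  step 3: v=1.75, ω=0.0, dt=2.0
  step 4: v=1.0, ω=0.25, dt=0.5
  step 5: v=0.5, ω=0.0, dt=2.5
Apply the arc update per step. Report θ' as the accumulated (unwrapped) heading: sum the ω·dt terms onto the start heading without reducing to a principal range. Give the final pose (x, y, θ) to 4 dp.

(-7.1863, 2.9200, 3.1180)

step 1: θ'=2.2430 (R=1.0000) → pose (-2.7175, 2.7567, 2.2430)
step 2: θ'=2.9930 (R=-1.1667) → pose (-1.9774, 2.3294, 2.9930)
step 3: θ'=2.9930 (straight) → pose (-5.4388, 2.8475, 2.9930)
step 4: θ'=3.1180 (R=4.0000) → pose (-5.9367, 2.8905, 3.1180)
step 5: θ'=3.1180 (straight) → pose (-7.1863, 2.9200, 3.1180)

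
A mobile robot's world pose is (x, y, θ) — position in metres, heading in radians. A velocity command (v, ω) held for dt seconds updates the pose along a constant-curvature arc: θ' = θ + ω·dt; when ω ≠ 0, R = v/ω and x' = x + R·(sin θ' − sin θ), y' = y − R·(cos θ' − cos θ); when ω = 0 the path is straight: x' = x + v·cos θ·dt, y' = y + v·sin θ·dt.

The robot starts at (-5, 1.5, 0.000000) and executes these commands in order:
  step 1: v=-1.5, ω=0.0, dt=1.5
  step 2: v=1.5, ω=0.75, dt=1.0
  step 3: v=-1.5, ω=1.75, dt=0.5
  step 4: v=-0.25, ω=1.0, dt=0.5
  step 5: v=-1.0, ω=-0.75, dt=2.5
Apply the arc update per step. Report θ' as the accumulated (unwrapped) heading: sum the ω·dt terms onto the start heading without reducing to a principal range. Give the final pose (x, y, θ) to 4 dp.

step 1: θ'=0.0000 (straight) → pose (-7.2500, 1.5000, 0.0000)
step 2: θ'=0.7500 (R=2.0000) → pose (-5.8867, 2.0366, 0.7500)
step 3: θ'=1.6250 (R=-0.8571) → pose (-6.1583, 1.3630, 1.6250)
step 4: θ'=2.1250 (R=-0.2500) → pose (-6.1213, 1.2450, 2.1250)
step 5: θ'=0.2500 (R=1.3333) → pose (-6.9252, -0.7486, 0.2500)

(-6.9252, -0.7486, 0.2500)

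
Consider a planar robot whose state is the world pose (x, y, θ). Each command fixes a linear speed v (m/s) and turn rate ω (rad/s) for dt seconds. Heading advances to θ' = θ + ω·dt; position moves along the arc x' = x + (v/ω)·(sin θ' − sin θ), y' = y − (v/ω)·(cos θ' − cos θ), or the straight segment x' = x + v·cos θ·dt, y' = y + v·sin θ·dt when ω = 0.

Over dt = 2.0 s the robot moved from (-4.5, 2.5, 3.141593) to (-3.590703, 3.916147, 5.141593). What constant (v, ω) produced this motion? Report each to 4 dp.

Δθ = 5.141593 − 3.141593 = 2.000000
ω = Δθ/dt = 2.000000/2.0 = 1.0000
R = −Δy/(cos θ' − cos θ) = -1.0000
v = R·ω = -1.0000·1.0000 = -1.0000

v = -1.0000, ω = 1.0000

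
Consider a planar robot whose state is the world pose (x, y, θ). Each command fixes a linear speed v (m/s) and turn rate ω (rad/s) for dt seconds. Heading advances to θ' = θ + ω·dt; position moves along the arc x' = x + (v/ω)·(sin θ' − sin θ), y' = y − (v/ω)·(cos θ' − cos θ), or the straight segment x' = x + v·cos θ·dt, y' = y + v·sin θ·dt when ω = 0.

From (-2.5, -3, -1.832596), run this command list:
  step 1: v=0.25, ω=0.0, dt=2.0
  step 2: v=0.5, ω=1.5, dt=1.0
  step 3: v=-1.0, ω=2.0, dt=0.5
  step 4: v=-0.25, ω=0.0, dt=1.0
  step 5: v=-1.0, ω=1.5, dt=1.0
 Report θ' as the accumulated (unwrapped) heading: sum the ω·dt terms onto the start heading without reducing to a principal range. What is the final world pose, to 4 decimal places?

(-3.2242, -5.0171, 2.1674)

step 1: θ'=-1.8326 (straight) → pose (-2.6294, -3.4830, -1.8326)
step 2: θ'=-0.3326 (R=0.3333) → pose (-2.4163, -3.8843, -0.3326)
step 3: θ'=0.6674 (R=-0.5000) → pose (-2.8890, -3.9642, 0.6674)
step 4: θ'=0.6674 (straight) → pose (-3.0853, -4.1189, 0.6674)
step 5: θ'=2.1674 (R=-0.6667) → pose (-3.2242, -5.0171, 2.1674)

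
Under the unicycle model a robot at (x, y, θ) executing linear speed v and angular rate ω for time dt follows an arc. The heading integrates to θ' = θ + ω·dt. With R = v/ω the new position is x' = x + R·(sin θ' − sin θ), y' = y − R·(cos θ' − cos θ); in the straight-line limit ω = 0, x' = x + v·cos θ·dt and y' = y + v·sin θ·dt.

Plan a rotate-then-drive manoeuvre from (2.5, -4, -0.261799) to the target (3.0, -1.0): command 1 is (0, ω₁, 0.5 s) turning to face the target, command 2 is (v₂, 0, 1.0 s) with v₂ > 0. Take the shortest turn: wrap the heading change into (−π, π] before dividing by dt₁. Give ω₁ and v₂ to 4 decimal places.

heading to target = atan2(-1−-4, 3−2.5) = 1.4056
Δθ = wrap(1.4056 − -0.2618) = 1.6674; ω₁ = Δθ/dt₁ = 3.3349
distance = √((3−2.5)² + (-1−-4)²) = 3.0414; v₂ = distance/dt₂ = 3.0414

ω₁ = 3.3349, v₂ = 3.0414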